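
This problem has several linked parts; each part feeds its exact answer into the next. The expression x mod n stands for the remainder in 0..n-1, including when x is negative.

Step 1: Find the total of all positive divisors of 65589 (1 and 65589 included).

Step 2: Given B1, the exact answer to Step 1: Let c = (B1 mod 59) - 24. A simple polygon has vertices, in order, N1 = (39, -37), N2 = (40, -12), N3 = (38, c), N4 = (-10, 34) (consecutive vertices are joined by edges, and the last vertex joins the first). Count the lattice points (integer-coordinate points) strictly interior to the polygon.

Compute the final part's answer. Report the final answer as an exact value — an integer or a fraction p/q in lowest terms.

Step 1: 65589 = 3 * 21863; sigma = (1 + 3) * (1 + 21863) = 4 * 21864 = 87456; answer 87456
Step 2: B1 = 87456; c = -6; cross terms: (39*-12 - 40*-37)=1012, (40*-6 - 38*-12)=216, (38*34 - -10*-6)=1232, (-10*-37 - 39*34)=-956; twice the area = |1504| = 1504; area = 752; boundary points = 1 + 2 + 8 + 1 = 12; strictly interior points = area - boundary/2 + 1 = 747; answer 747

747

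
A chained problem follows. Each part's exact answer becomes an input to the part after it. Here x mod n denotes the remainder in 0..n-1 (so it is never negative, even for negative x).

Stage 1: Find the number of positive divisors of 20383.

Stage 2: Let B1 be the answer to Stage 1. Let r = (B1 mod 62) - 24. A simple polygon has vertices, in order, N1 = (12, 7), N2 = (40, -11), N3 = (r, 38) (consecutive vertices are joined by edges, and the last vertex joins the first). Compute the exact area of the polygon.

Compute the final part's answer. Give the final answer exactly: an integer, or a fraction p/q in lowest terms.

Stage 1: 20383 = 11 * 17 * 109; number of divisors = (1+1) * (1+1) * (1+1) = 8; answer 8
Stage 2: B1 = 8; r = -16; cross terms: (12*-11 - 40*7)=-412, (40*38 - -16*-11)=1344, (-16*7 - 12*38)=-568; twice the area = |364| = 364; area = 182; answer 182

182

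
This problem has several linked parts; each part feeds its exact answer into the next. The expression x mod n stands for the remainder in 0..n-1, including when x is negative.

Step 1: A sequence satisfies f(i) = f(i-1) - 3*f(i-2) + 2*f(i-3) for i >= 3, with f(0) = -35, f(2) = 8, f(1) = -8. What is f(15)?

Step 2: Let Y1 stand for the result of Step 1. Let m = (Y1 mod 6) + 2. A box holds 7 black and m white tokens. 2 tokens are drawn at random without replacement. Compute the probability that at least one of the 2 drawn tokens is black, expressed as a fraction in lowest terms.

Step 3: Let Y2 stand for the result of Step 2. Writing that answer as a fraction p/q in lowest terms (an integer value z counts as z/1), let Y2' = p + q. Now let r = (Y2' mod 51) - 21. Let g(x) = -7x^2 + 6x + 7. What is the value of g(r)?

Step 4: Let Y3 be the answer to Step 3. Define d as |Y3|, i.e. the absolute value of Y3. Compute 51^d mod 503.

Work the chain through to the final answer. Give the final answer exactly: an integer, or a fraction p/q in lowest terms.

103

Step 1: f(3) = 1*(8) - 3*(-8) + 2*(-35) = -38; iterating: f(3)=-38, f(4)=-78, f(5)=52, f(6)=210, f(7)=-102, f(8)=-628, f(9)=98, f(10)=1778, f(11)=228, f(12)=-4910, f(13)=-2038, f(14)=13148, f(15)=9442; answer 9442
Step 2: Y1 = 9442; m = 6; total draws C(13,2) = 78; complement C(6,2) = 15; favorable 78 - 15 = 63; P = 21/26; answer 21/26
Step 3: Y2 = 21/26; threaded value p + q = 47; r = 26; -7*(26)^2 + 6*(26)^1 + 7 = (-4732) + (156) + (7) = -4569; answer -4569
Step 4: Y3 = -4569; d = 4569; squarings mod 503: 51^1=51, 51^2=86, 51^4=354, 51^8=69, 51^16=234, 51^32=432, 51^64=11, 51^128=121, 51^256=54, 51^512=401, 51^1024=344, 51^2048=131, 51^4096=59; 51^4569 = 51^1 * 51^8 * 51^16 * 51^64 * 51^128 * 51^256 * 51^4096 = 103 (mod 503); answer 103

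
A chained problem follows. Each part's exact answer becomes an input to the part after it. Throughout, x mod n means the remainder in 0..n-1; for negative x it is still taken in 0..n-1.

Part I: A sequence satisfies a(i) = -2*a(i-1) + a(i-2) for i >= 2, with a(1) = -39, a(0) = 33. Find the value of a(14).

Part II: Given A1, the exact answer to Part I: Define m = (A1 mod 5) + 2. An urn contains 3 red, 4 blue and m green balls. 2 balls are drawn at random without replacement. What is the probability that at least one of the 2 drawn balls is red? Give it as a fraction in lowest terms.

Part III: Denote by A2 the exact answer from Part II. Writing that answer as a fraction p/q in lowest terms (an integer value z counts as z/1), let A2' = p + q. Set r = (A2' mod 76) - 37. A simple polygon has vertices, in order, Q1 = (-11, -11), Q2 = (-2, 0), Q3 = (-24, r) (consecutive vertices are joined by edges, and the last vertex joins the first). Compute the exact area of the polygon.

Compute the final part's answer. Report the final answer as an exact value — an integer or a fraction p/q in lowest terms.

58

Part I: a(2) = -2*(-39) + 1*(33) = 111; iterating: a(2)=111, a(3)=-261, a(4)=633, a(5)=-1527, a(6)=3687, a(7)=-8901, a(8)=21489, a(9)=-51879, a(10)=125247, a(11)=-302373, a(12)=729993, a(13)=-1762359, a(14)=4254711; answer 4254711
Part II: A1 = 4254711; m = 3; total draws C(10,2) = 45; complement C(7,2) = 21; favorable 45 - 21 = 24; P = 8/15; answer 8/15
Part III: A2 = 8/15; threaded value p + q = 23; r = -14; cross terms: (-11*0 - -2*-11)=-22, (-2*-14 - -24*0)=28, (-24*-11 - -11*-14)=110; twice the area = |116| = 116; area = 58; answer 58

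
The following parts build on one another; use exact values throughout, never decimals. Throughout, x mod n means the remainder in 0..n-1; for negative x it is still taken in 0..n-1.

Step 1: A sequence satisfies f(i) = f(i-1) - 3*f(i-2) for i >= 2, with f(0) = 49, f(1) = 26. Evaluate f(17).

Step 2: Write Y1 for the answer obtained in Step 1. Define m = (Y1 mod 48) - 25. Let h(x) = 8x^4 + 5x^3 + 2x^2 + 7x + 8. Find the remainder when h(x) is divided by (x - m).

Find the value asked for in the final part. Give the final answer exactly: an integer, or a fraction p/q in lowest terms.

Step 1: f(2) = 1*(26) - 3*(49) = -121; iterating: f(2)=-121, f(3)=-199, f(4)=164, f(5)=761, f(6)=269, f(7)=-2014, f(8)=-2821, f(9)=3221, f(10)=11684, f(11)=2021, f(12)=-33031, f(13)=-39094, f(14)=59999, f(15)=177281, f(16)=-2716, f(17)=-534559; answer -534559
Step 2: Y1 = -534559; m = -8; remainder = value at the root: 8*(-8)^4 + 5*(-8)^3 + 2*(-8)^2 + 7*(-8)^1 + 8 = (32768) + (-2560) + (128) + (-56) + (8) = 30288; answer 30288

30288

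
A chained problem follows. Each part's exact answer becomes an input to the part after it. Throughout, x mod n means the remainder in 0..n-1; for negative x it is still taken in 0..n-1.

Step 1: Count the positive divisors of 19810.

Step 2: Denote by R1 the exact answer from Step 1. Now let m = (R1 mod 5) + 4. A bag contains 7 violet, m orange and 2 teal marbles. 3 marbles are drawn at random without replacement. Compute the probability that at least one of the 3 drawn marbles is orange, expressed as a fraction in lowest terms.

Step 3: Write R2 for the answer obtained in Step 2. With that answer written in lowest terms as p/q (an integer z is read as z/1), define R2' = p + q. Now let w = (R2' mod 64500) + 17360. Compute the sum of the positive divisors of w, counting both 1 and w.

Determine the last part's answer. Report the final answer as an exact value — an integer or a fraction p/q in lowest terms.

Step 1: 19810 = 2 * 5 * 7 * 283; number of divisors = (1+1) * (1+1) * (1+1) * (1+1) = 16; answer 16
Step 2: R1 = 16; m = 5; total draws C(14,3) = 364; complement C(9,3) = 84; favorable 364 - 84 = 280; P = 10/13; answer 10/13
Step 3: R2 = 10/13; threaded value p + q = 23; w = 17383; 17383 is prime, so its only divisors are 1 and 17383; sigma = 1 + 17383 = 17384; answer 17384

17384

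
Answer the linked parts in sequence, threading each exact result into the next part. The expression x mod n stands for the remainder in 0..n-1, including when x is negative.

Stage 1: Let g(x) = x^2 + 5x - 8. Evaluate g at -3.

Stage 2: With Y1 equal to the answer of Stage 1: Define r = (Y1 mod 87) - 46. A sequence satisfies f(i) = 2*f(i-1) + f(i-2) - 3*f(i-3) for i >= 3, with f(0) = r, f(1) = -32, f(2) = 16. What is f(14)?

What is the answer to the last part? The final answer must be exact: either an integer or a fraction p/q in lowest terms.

-349

Stage 1: 1*(-3)^2 + 5*(-3)^1 - 8 = (9) + (-15) + (-8) = -14; answer -14
Stage 2: Y1 = -14; r = 27; f(3) = 2*(16) + 1*(-32) - 3*(27) = -81; iterating: f(3)=-81, f(4)=-50, f(5)=-229, f(6)=-265, f(7)=-609, f(8)=-796, f(9)=-1406, f(10)=-1781, f(11)=-2580, f(12)=-2723, f(13)=-2683, f(14)=-349; answer -349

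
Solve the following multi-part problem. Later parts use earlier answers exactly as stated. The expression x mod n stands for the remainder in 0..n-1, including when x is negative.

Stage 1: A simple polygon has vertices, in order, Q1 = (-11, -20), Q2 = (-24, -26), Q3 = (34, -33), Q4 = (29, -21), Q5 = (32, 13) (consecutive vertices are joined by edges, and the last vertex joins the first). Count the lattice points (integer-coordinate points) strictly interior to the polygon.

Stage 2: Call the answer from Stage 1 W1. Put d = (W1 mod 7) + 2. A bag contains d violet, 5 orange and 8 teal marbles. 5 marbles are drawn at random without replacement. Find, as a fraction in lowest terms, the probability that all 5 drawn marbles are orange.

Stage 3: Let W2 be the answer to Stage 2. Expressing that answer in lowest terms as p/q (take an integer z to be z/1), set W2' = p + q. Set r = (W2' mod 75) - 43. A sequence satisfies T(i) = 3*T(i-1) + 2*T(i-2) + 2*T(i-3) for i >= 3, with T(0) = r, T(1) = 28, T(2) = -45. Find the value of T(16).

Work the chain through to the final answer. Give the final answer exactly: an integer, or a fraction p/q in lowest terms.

-2729374875

Stage 1: cross terms: (-11*-26 - -24*-20)=-194, (-24*-33 - 34*-26)=1676, (34*-21 - 29*-33)=243, (29*13 - 32*-21)=1049, (32*-20 - -11*13)=-497; twice the area = |2277| = 2277; area = 2277/2; boundary points = 1 + 1 + 1 + 1 + 1 = 5; strictly interior points = area - boundary/2 + 1 = 1137; answer 1137
Stage 2: W1 = 1137; d = 5; total draws C(18,5) = 8568; favorable C(5,5) = 1; P = 1/8568; answer 1/8568
Stage 3: W2 = 1/8568; threaded value p + q = 8569; r = -24; T(3) = 3*(-45) + 2*(28) + 2*(-24) = -127; iterating: T(3)=-127, T(4)=-415, T(5)=-1589, T(6)=-5851, T(7)=-21561, T(8)=-79563, T(9)=-293513, T(10)=-1082787, T(11)=-3994513, T(12)=-14736139, T(13)=-54363017, T(14)=-200550355, T(15)=-739849377, T(16)=-2729374875; answer -2729374875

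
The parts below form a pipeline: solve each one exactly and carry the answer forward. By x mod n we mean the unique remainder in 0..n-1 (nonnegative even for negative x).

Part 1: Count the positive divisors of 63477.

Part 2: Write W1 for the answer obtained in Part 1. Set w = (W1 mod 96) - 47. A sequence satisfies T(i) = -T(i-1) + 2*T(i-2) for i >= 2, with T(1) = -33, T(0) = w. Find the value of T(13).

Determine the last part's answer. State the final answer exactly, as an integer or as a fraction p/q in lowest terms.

16347

Part 1: 63477 = 3^3 * 2351; number of divisors = (3+1) * (1+1) = 8; answer 8
Part 2: W1 = 8; w = -39; T(2) = -1*(-33) + 2*(-39) = -45; iterating: T(2)=-45, T(3)=-21, T(4)=-69, T(5)=27, T(6)=-165, T(7)=219, T(8)=-549, T(9)=987, T(10)=-2085, T(11)=4059, T(12)=-8229, T(13)=16347; answer 16347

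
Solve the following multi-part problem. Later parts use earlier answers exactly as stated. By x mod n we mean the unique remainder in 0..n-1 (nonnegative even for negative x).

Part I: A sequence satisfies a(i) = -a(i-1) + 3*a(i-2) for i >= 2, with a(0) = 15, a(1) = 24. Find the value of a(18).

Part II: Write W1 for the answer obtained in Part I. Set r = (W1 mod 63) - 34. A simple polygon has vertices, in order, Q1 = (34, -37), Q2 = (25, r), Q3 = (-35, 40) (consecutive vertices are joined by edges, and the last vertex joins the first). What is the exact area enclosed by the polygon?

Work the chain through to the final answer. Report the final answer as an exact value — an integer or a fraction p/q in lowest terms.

963/2

Part I: a(2) = -1*(24) + 3*(15) = 21; iterating: a(2)=21, a(3)=51, a(4)=12, a(5)=141, a(6)=-105, a(7)=528, a(8)=-843, a(9)=2427, a(10)=-4956, a(11)=12237, a(12)=-27105, a(13)=63816, a(14)=-145131, a(15)=336579, a(16)=-771972, a(17)=1781709, a(18)=-4097625; answer -4097625
Part II: W1 = -4097625; r = -13; cross terms: (34*-13 - 25*-37)=483, (25*40 - -35*-13)=545, (-35*-37 - 34*40)=-65; twice the area = |963| = 963; area = 963/2; answer 963/2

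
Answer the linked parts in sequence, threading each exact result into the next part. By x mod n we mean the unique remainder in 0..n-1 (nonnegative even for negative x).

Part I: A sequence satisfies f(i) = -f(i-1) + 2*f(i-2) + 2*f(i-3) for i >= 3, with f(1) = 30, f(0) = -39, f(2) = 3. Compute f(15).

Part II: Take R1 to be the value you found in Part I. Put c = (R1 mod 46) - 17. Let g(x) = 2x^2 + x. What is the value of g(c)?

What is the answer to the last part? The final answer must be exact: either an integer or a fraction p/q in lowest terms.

990

Part I: f(3) = -1*(3) + 2*(30) + 2*(-39) = -21; iterating: f(3)=-21, f(4)=87, f(5)=-123, f(6)=255, f(7)=-327, f(8)=591, f(9)=-735, f(10)=1263, f(11)=-1551, f(12)=2607, f(13)=-3183, f(14)=5295, f(15)=-6447; answer -6447
Part II: R1 = -6447; c = 22; 2*(22)^2 + 1*(22)^1 = (968) + (22) = 990; answer 990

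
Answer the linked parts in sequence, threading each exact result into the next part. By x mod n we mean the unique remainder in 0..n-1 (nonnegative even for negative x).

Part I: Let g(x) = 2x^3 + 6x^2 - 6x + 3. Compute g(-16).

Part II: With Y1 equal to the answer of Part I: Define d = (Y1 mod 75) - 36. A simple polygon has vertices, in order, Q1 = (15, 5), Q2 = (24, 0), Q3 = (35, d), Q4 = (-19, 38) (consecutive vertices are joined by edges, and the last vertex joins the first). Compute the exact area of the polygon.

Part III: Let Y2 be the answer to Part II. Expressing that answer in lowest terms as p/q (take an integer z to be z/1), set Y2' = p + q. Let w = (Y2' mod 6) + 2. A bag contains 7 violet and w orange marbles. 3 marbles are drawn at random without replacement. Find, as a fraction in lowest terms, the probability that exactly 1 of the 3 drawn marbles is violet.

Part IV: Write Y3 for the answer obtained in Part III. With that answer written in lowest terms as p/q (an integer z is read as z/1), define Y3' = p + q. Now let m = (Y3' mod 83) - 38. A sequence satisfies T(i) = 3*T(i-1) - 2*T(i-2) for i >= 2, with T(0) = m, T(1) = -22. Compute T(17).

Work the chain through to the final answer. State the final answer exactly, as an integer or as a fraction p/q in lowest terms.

-5636032

Part I: 2*(-16)^3 + 6*(-16)^2 - 6*(-16)^1 + 3 = (-8192) + (1536) + (96) + (3) = -6557; answer -6557
Part II: Y1 = -6557; d = 7; cross terms: (15*0 - 24*5)=-120, (24*7 - 35*0)=168, (35*38 - -19*7)=1463, (-19*5 - 15*38)=-665; twice the area = |846| = 846; area = 423; answer 423
Part III: Y2 = 423; threaded value p + q = 424; w = 6; total draws C(13,3) = 286; favorable C(7,1)*C(6,2) = 105; P = 105/286; answer 105/286
Part IV: Y3 = 105/286; threaded value p + q = 391; m = 21; T(2) = 3*(-22) - 2*(21) = -108; iterating: T(2)=-108, T(3)=-280, T(4)=-624, T(5)=-1312, T(6)=-2688, T(7)=-5440, T(8)=-10944, T(9)=-21952, T(10)=-43968, T(11)=-88000, T(12)=-176064, T(13)=-352192, T(14)=-704448, T(15)=-1408960, T(16)=-2817984, T(17)=-5636032; answer -5636032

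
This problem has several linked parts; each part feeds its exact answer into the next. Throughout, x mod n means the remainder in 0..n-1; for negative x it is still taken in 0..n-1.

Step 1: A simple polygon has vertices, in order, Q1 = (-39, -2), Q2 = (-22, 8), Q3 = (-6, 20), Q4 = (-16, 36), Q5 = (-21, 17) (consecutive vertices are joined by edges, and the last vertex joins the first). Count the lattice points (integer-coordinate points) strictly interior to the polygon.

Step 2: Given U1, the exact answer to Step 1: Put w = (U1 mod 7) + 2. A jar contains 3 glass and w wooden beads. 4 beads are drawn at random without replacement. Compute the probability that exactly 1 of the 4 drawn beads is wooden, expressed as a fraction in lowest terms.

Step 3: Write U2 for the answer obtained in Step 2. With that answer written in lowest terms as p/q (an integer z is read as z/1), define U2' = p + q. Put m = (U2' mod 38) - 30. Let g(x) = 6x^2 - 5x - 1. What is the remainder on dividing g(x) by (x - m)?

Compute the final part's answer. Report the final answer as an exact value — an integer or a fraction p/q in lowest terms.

Step 1: cross terms: (-39*8 - -22*-2)=-356, (-22*20 - -6*8)=-392, (-6*36 - -16*20)=104, (-16*17 - -21*36)=484, (-21*-2 - -39*17)=705; twice the area = |545| = 545; area = 545/2; boundary points = 1 + 4 + 2 + 1 + 1 = 9; strictly interior points = area - boundary/2 + 1 = 269; answer 269
Step 2: U1 = 269; w = 5; total draws C(8,4) = 70; favorable C(5,1)*C(3,3) = 5; P = 1/14; answer 1/14
Step 3: U2 = 1/14; threaded value p + q = 15; m = -15; remainder = value at the root: 6*(-15)^2 - 5*(-15)^1 - 1 = (1350) + (75) + (-1) = 1424; answer 1424

1424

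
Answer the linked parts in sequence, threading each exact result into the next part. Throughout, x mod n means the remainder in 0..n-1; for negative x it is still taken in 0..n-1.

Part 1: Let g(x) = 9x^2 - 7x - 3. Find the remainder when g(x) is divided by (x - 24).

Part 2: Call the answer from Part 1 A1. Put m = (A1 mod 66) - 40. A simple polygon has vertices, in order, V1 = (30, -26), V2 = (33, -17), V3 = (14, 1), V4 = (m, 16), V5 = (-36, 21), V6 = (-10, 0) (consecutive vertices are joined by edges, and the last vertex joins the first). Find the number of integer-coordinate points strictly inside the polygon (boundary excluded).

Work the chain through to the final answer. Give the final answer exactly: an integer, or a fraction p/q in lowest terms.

Part 1: remainder = value at the root: 9*(24)^2 - 7*(24)^1 - 3 = (5184) + (-168) + (-3) = 5013; answer 5013
Part 2: A1 = 5013; m = 23; cross terms: (30*-17 - 33*-26)=348, (33*1 - 14*-17)=271, (14*16 - 23*1)=201, (23*21 - -36*16)=1059, (-36*0 - -10*21)=210, (-10*-26 - 30*0)=260; twice the area = |2349| = 2349; area = 2349/2; boundary points = 3 + 1 + 3 + 1 + 1 + 2 = 11; strictly interior points = area - boundary/2 + 1 = 1170; answer 1170

1170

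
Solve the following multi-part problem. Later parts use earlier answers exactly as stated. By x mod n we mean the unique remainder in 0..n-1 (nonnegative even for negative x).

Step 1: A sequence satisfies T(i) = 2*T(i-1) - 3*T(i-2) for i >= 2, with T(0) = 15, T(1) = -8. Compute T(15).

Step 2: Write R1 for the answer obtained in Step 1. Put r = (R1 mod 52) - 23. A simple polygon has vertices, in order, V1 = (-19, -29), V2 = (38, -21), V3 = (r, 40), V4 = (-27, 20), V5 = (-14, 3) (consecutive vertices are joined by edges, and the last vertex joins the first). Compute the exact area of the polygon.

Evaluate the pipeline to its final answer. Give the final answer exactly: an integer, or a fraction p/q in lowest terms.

1951

Step 1: T(2) = 2*(-8) - 3*(15) = -61; iterating: T(2)=-61, T(3)=-98, T(4)=-13, T(5)=268, T(6)=575, T(7)=346, T(8)=-1033, T(9)=-3104, T(10)=-3109, T(11)=3094, T(12)=15515, T(13)=21748, T(14)=-3049, T(15)=-71342; answer -71342
Step 2: R1 = -71342; r = -21; cross terms: (-19*-21 - 38*-29)=1501, (38*40 - -21*-21)=1079, (-21*20 - -27*40)=660, (-27*3 - -14*20)=199, (-14*-29 - -19*3)=463; twice the area = |3902| = 3902; area = 1951; answer 1951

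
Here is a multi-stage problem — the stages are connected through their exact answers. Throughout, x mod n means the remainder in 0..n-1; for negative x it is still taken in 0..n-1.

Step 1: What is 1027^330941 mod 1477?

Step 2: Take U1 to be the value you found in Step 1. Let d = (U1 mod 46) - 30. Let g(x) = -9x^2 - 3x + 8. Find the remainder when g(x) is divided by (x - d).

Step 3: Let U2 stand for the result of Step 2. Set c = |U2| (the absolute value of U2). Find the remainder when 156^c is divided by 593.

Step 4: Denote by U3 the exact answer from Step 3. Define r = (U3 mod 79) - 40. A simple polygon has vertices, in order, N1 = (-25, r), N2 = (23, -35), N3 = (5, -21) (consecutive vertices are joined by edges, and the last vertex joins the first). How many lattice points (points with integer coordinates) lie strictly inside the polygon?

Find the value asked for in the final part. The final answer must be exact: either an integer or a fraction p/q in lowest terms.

Step 1: squarings mod 1477: 1027^1=1027, 1027^2=151, 1027^4=646, 1027^8=802, 1027^16=709, 1027^32=501, 1027^64=1388, 1027^128=536, 1027^256=758, 1027^512=11, 1027^1024=121, 1027^2048=1348, 1027^4096=394, 1027^8192=151, 1027^16384=646, 1027^32768=802, 1027^65536=709, 1027^131072=501, 1027^262144=1388; 1027^330941 = 1027^1 * 1027^4 * 1027^8 * 1027^16 * 1027^32 * 1027^128 * 1027^1024 * 1027^2048 * 1027^65536 * 1027^262144 = 920 (mod 1477); answer 920
Step 2: U1 = 920; d = -30; remainder = value at the root: -9*(-30)^2 - 3*(-30)^1 + 8 = (-8100) + (90) + (8) = -8002; answer -8002
Step 3: U2 = -8002; c = 8002; squarings mod 593: 156^1=156, 156^2=23, 156^4=529, 156^8=538, 156^16=60, 156^32=42, 156^64=578, 156^128=225, 156^256=220, 156^512=367, 156^1024=78, 156^2048=154, 156^4096=589; 156^8002 = 156^2 * 156^64 * 156^256 * 156^512 * 156^1024 * 156^2048 * 156^4096 = 514 (mod 593); answer 514
Step 4: U3 = 514; r = 0; cross terms: (-25*-35 - 23*0)=875, (23*-21 - 5*-35)=-308, (5*0 - -25*-21)=-525; twice the area = |42| = 42; area = 21; boundary points = 1 + 2 + 3 = 6; strictly interior points = area - boundary/2 + 1 = 19; answer 19

19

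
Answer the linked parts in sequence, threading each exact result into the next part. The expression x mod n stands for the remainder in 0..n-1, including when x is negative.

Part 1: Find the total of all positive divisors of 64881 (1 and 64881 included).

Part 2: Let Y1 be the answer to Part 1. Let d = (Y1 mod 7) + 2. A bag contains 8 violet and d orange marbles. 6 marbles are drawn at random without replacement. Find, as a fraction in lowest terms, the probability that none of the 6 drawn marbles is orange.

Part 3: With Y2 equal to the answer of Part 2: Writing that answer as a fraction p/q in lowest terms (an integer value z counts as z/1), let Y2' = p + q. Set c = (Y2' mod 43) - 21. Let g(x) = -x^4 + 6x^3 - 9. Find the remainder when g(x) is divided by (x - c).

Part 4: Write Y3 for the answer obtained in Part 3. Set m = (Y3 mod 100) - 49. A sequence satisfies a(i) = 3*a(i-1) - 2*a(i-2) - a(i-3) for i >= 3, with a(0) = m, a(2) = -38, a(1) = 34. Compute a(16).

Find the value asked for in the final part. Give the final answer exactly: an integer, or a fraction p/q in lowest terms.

Part 1: 64881 = 3^6 * 89; sigma = (1 + 3 + 9 + 27 + 81 + 243 + 729) * (1 + 89) = 1093 * 90 = 98370; answer 98370
Part 2: Y1 = 98370; d = 8; total draws C(16,6) = 8008; favorable C(8,6) = 28; P = 1/286; answer 1/286
Part 3: Y2 = 1/286; threaded value p + q = 287; c = 8; remainder = value at the root: -1*(8)^4 + 6*(8)^3 - 9 = (-4096) + (3072) + (-9) = -1033; answer -1033
Part 4: Y3 = -1033; m = 18; a(3) = 3*(-38) - 2*(34) - 1*(18) = -200; iterating: a(3)=-200, a(4)=-558, a(5)=-1236, a(6)=-2392, a(7)=-4146, a(8)=-6418, a(9)=-8570, a(10)=-8728, a(11)=-2626, a(12)=18148, a(13)=68424, a(14)=171602, a(15)=359810, a(16)=667802; answer 667802

667802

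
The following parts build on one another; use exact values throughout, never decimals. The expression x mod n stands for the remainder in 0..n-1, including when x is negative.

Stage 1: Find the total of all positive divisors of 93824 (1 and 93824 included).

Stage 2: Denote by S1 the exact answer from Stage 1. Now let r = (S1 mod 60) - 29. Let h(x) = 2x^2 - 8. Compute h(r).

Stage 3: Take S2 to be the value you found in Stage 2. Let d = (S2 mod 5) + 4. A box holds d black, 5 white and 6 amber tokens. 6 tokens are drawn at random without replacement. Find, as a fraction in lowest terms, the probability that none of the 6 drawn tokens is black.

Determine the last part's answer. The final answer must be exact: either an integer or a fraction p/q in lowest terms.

11/646

Stage 1: 93824 = 2^7 * 733; sigma = (1 + 2 + 4 + 8 + 16 + 32 + 64 + 128) * (1 + 733) = 255 * 734 = 187170; answer 187170
Stage 2: S1 = 187170; r = 1; 2*(1)^2 - 8 = (2) + (-8) = -6; answer -6
Stage 3: S2 = -6; d = 8; total draws C(19,6) = 27132; favorable C(11,6) = 462; P = 11/646; answer 11/646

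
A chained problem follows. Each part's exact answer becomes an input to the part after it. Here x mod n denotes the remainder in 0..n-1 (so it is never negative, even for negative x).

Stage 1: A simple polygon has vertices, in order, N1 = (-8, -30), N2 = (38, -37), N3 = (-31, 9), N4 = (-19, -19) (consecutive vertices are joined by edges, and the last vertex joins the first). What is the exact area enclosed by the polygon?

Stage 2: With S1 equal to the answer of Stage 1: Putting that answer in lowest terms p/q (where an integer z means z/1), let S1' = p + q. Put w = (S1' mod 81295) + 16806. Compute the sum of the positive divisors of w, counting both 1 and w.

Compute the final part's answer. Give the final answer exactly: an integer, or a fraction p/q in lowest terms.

Stage 1: cross terms: (-8*-37 - 38*-30)=1436, (38*9 - -31*-37)=-805, (-31*-19 - -19*9)=760, (-19*-30 - -8*-19)=418; twice the area = |1809| = 1809; area = 1809/2; answer 1809/2
Stage 2: S1 = 1809/2; threaded value p + q = 1811; w = 18617; 18617 is prime, so its only divisors are 1 and 18617; sigma = 1 + 18617 = 18618; answer 18618

18618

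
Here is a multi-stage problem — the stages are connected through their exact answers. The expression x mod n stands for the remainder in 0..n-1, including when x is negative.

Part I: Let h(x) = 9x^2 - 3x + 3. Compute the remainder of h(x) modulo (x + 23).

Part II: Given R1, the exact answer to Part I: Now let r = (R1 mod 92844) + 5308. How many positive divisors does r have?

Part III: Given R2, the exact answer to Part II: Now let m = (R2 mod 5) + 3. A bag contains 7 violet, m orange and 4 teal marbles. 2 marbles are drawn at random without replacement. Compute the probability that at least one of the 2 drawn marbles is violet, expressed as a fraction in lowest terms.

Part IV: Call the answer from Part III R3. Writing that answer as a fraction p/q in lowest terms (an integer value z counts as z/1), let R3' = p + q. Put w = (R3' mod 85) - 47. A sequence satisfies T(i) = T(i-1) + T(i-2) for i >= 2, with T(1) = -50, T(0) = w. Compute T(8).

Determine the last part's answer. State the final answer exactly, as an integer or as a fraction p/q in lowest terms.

Part I: remainder = value at the root: 9*(-23)^2 - 3*(-23)^1 + 3 = (4761) + (69) + (3) = 4833; answer 4833
Part II: R1 = 4833; r = 10141; 10141 is prime, so its only divisors are 1 and 10141; count = 2; answer 2
Part III: R2 = 2; m = 5; total draws C(16,2) = 120; complement C(9,2) = 36; favorable 120 - 36 = 84; P = 7/10; answer 7/10
Part IV: R3 = 7/10; threaded value p + q = 17; w = -30; T(2) = 1*(-50) + 1*(-30) = -80; iterating: T(2)=-80, T(3)=-130, T(4)=-210, T(5)=-340, T(6)=-550, T(7)=-890, T(8)=-1440; answer -1440

-1440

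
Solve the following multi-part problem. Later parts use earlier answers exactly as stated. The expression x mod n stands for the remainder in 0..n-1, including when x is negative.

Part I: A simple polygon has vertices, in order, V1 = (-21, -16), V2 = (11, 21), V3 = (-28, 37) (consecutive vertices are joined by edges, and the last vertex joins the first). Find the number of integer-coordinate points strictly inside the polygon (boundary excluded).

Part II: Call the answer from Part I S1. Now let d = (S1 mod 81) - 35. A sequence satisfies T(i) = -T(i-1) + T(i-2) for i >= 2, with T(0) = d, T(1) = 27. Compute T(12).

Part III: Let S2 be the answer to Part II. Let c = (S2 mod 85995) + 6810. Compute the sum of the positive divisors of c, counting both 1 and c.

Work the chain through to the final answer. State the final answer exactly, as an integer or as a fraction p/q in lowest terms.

Part I: cross terms: (-21*21 - 11*-16)=-265, (11*37 - -28*21)=995, (-28*-16 - -21*37)=1225; twice the area = |1955| = 1955; area = 1955/2; boundary points = 1 + 1 + 1 = 3; strictly interior points = area - boundary/2 + 1 = 977; answer 977
Part II: S1 = 977; d = -30; T(2) = -1*(27) + 1*(-30) = -57; iterating: T(2)=-57, T(3)=84, T(4)=-141, T(5)=225, T(6)=-366, T(7)=591, T(8)=-957, T(9)=1548, T(10)=-2505, T(11)=4053, T(12)=-6558; answer -6558
Part III: S2 = -6558; c = 86247; 86247 = 3^2 * 7 * 37^2; sigma = (1 + 3 + 9) * (1 + 7) * (1 + 37 + 1369) = 13 * 8 * 1407 = 146328; answer 146328

146328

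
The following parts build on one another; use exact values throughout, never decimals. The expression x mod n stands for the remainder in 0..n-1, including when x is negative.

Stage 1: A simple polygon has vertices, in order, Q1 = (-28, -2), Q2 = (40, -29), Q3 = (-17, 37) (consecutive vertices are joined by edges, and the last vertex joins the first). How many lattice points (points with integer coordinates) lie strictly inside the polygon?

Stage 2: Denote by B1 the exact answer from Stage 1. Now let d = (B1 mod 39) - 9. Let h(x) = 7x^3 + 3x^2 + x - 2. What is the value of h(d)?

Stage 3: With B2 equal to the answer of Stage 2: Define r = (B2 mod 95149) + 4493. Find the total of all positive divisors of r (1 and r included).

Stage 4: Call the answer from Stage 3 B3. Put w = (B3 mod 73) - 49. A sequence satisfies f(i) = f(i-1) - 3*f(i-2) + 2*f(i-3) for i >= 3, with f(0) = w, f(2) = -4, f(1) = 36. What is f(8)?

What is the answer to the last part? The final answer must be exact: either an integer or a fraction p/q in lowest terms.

Stage 1: cross terms: (-28*-29 - 40*-2)=892, (40*37 - -17*-29)=987, (-17*-2 - -28*37)=1070; twice the area = |2949| = 2949; area = 2949/2; boundary points = 1 + 3 + 1 = 5; strictly interior points = area - boundary/2 + 1 = 1473; answer 1473
Stage 2: B1 = 1473; d = 21; 7*(21)^3 + 3*(21)^2 + 1*(21)^1 - 2 = (64827) + (1323) + (21) + (-2) = 66169; answer 66169
Stage 3: B2 = 66169; r = 70662; 70662 = 2 * 3 * 11777; sigma = (1 + 2) * (1 + 3) * (1 + 11777) = 3 * 4 * 11778 = 141336; answer 141336
Stage 4: B3 = 141336; w = -41; f(3) = 1*(-4) - 3*(36) + 2*(-41) = -194; iterating: f(3)=-194, f(4)=-110, f(5)=464, f(6)=406, f(7)=-1206, f(8)=-1496; answer -1496

-1496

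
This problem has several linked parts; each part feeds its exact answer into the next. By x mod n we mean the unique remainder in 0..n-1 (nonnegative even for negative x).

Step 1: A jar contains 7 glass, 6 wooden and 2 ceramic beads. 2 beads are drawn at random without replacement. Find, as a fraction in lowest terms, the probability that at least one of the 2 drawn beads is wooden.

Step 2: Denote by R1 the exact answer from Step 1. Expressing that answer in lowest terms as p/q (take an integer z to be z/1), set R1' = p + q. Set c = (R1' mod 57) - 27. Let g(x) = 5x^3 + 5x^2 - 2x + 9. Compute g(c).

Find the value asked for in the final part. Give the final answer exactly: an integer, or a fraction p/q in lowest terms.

-84439

Step 1: total draws C(15,2) = 105; complement C(9,2) = 36; favorable 105 - 36 = 69; P = 23/35; answer 23/35
Step 2: R1 = 23/35; threaded value p + q = 58; c = -26; 5*(-26)^3 + 5*(-26)^2 - 2*(-26)^1 + 9 = (-87880) + (3380) + (52) + (9) = -84439; answer -84439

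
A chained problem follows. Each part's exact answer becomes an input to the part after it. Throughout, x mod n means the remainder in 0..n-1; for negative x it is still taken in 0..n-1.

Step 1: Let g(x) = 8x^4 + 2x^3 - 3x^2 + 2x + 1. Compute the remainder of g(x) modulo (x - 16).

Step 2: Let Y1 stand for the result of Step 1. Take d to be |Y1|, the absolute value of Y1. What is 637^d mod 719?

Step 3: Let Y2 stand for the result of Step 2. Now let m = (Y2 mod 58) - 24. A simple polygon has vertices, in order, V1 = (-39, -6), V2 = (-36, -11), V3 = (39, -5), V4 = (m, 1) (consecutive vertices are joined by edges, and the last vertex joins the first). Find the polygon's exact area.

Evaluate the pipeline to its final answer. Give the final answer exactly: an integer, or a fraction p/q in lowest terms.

877/2

Step 1: remainder = value at the root: 8*(16)^4 + 2*(16)^3 - 3*(16)^2 + 2*(16)^1 + 1 = (524288) + (8192) + (-768) + (32) + (1) = 531745; answer 531745
Step 2: Y1 = 531745; d = 531745; squarings mod 719: 637^1=637, 637^2=253, 637^4=18, 637^8=324, 637^16=2, 637^32=4, 637^64=16, 637^128=256, 637^256=107, 637^512=664, 637^1024=149, 637^2048=631, 637^4096=554, 637^8192=622, 637^16384=62, 637^32768=249, 637^65536=167, 637^131072=567, 637^262144=96, 637^524288=588; 637^531745 = 637^1 * 637^32 * 637^256 * 637^1024 * 637^2048 * 637^4096 * 637^524288 = 453 (mod 719); answer 453
Step 3: Y2 = 453; m = 23; cross terms: (-39*-11 - -36*-6)=213, (-36*-5 - 39*-11)=609, (39*1 - 23*-5)=154, (23*-6 - -39*1)=-99; twice the area = |877| = 877; area = 877/2; answer 877/2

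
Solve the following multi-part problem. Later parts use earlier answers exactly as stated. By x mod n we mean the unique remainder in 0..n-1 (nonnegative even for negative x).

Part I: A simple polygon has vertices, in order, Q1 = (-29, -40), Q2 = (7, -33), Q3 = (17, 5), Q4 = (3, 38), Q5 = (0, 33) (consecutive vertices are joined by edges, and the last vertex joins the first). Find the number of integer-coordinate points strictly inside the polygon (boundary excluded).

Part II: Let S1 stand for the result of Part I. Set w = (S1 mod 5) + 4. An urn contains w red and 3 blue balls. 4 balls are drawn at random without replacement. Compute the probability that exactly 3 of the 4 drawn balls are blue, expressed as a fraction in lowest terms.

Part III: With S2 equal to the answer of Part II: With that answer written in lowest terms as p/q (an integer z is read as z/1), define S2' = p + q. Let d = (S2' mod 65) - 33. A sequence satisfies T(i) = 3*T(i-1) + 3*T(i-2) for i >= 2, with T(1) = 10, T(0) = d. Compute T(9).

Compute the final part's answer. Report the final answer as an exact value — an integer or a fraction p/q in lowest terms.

297270

Part I: cross terms: (-29*-33 - 7*-40)=1237, (7*5 - 17*-33)=596, (17*38 - 3*5)=631, (3*33 - 0*38)=99, (0*-40 - -29*33)=957; twice the area = |3520| = 3520; area = 1760; boundary points = 1 + 2 + 1 + 1 + 1 = 6; strictly interior points = area - boundary/2 + 1 = 1758; answer 1758
Part II: S1 = 1758; w = 7; total draws C(10,4) = 210; favorable C(3,3)*C(7,1) = 7; P = 1/30; answer 1/30
Part III: S2 = 1/30; threaded value p + q = 31; d = -2; T(2) = 3*(10) + 3*(-2) = 24; iterating: T(2)=24, T(3)=102, T(4)=378, T(5)=1440, T(6)=5454, T(7)=20682, T(8)=78408, T(9)=297270; answer 297270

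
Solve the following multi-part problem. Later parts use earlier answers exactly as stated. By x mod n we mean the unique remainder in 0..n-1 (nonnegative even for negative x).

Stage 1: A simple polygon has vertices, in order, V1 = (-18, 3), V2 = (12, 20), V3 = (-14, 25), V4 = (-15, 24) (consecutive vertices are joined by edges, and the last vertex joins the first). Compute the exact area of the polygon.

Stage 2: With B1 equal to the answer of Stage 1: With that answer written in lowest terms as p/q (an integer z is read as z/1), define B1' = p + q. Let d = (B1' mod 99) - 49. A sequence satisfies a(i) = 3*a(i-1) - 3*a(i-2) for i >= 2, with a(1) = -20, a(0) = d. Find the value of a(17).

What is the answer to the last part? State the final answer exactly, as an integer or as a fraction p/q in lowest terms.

Stage 1: cross terms: (-18*20 - 12*3)=-396, (12*25 - -14*20)=580, (-14*24 - -15*25)=39, (-15*3 - -18*24)=387; twice the area = |610| = 610; area = 305; answer 305
Stage 2: B1 = 305; threaded value p + q = 306; d = -40; a(2) = 3*(-20) - 3*(-40) = 60; iterating: a(2)=60, a(3)=240, a(4)=540, a(5)=900, a(6)=1080, a(7)=540, a(8)=-1620, a(9)=-6480, a(10)=-14580, a(11)=-24300, a(12)=-29160, a(13)=-14580, a(14)=43740, a(15)=174960, a(16)=393660, a(17)=656100; answer 656100

656100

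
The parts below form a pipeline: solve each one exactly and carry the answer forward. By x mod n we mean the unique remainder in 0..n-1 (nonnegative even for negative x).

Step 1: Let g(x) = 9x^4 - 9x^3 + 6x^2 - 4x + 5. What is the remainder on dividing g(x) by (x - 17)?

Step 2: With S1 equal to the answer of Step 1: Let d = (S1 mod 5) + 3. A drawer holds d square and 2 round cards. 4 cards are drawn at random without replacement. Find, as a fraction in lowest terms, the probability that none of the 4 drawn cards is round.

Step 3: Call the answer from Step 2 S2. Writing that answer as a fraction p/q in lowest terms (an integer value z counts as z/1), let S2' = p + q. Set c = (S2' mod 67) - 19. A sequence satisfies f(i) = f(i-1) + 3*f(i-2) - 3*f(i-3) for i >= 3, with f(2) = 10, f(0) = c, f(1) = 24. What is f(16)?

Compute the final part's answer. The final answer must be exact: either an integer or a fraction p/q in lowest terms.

Step 1: remainder = value at the root: 9*(17)^4 - 9*(17)^3 + 6*(17)^2 - 4*(17)^1 + 5 = (751689) + (-44217) + (1734) + (-68) + (5) = 709143; answer 709143
Step 2: S1 = 709143; d = 6; total draws C(8,4) = 70; favorable C(6,4) = 15; P = 3/14; answer 3/14
Step 3: S2 = 3/14; threaded value p + q = 17; c = -2; f(3) = 1*(10) + 3*(24) - 3*(-2) = 88; iterating: f(3)=88, f(4)=46, f(5)=280, f(6)=154, f(7)=856, f(8)=478, f(9)=2584, f(10)=1450, f(11)=7768, f(12)=4366, f(13)=23320, f(14)=13114, f(15)=69976, f(16)=39358; answer 39358

39358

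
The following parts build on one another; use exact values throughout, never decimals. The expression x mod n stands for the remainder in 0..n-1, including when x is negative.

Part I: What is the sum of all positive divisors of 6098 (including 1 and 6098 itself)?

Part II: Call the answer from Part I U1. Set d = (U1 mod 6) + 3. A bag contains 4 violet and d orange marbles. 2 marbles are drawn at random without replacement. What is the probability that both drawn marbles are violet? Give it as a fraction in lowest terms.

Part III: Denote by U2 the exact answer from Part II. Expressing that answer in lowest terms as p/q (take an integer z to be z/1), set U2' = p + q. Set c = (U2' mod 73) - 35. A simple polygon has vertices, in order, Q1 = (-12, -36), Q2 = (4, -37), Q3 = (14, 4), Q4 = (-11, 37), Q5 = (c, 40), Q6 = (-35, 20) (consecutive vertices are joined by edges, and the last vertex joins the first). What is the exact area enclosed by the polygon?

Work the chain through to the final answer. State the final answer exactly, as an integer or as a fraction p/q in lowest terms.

2293

Part I: 6098 = 2 * 3049; sigma = (1 + 2) * (1 + 3049) = 3 * 3050 = 9150; answer 9150
Part II: U1 = 9150; d = 3; total draws C(7,2) = 21; favorable C(4,2) = 6; P = 2/7; answer 2/7
Part III: U2 = 2/7; threaded value p + q = 9; c = -26; cross terms: (-12*-37 - 4*-36)=588, (4*4 - 14*-37)=534, (14*37 - -11*4)=562, (-11*40 - -26*37)=522, (-26*20 - -35*40)=880, (-35*-36 - -12*20)=1500; twice the area = |4586| = 4586; area = 2293; answer 2293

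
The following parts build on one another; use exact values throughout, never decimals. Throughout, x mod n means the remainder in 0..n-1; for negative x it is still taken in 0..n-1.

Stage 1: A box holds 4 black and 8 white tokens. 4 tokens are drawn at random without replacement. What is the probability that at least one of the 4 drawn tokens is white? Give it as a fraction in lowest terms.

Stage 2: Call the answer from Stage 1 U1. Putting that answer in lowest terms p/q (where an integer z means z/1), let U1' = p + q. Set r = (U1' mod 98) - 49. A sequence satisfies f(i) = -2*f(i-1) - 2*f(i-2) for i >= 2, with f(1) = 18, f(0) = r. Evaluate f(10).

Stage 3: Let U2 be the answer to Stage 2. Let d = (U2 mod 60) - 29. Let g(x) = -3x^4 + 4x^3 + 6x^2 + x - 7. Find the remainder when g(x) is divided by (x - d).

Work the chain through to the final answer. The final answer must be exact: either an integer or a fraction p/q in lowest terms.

-137017

Stage 1: total draws C(12,4) = 495; complement C(4,4) = 1; favorable 495 - 1 = 494; P = 494/495; answer 494/495
Stage 2: U1 = 494/495; threaded value p + q = 989; r = -40; f(2) = -2*(18) - 2*(-40) = 44; iterating: f(2)=44, f(3)=-124, f(4)=160, f(5)=-72, f(6)=-176, f(7)=496, f(8)=-640, f(9)=288, f(10)=704; answer 704
Stage 3: U2 = 704; d = 15; remainder = value at the root: -3*(15)^4 + 4*(15)^3 + 6*(15)^2 + 1*(15)^1 - 7 = (-151875) + (13500) + (1350) + (15) + (-7) = -137017; answer -137017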